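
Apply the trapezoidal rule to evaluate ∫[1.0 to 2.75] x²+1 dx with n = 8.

f(x) = x²+1
a = 1.0, b = 2.75, n = 8
h = (b - a)/n = 0.218750

Trapezoidal rule: (h/2)[f(x₀) + 2f(x₁) + 2f(x₂) + ... + f(xₙ)]

x_0 = 1.0000, f(x_0) = 2.000000, coefficient = 1
x_1 = 1.2188, f(x_1) = 2.485352, coefficient = 2
x_2 = 1.4375, f(x_2) = 3.066406, coefficient = 2
x_3 = 1.6562, f(x_3) = 3.743164, coefficient = 2
x_4 = 1.8750, f(x_4) = 4.515625, coefficient = 2
x_5 = 2.0938, f(x_5) = 5.383789, coefficient = 2
x_6 = 2.3125, f(x_6) = 6.347656, coefficient = 2
x_7 = 2.5312, f(x_7) = 7.407227, coefficient = 2
x_8 = 2.7500, f(x_8) = 8.562500, coefficient = 1

I ≈ (0.218750/2) × 76.460938 = 8.362915
Exact value: 8.348958
Error: 0.013957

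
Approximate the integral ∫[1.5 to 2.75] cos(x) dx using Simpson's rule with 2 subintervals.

f(x) = cos(x)
a = 1.5, b = 2.75, n = 2
h = (b - a)/n = 0.625000

Simpson's rule: (h/3)[f(x₀) + 4f(x₁) + 2f(x₂) + ... + f(xₙ)]

x_0 = 1.5000, f(x_0) = 0.070737, coefficient = 1
x_1 = 2.1250, f(x_1) = -0.526266, coefficient = 4
x_2 = 2.7500, f(x_2) = -0.924302, coefficient = 1

I ≈ (0.625000/3) × -2.958631 = -0.616381
Exact value: -0.615834
Error: 0.000547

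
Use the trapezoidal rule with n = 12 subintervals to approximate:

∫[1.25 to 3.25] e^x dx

f(x) = e^x
a = 1.25, b = 3.25, n = 12
h = (b - a)/n = 0.166667

Trapezoidal rule: (h/2)[f(x₀) + 2f(x₁) + 2f(x₂) + ... + f(xₙ)]

x_0 = 1.2500, f(x_0) = 3.490343, coefficient = 1
x_1 = 1.4167, f(x_1) = 4.123353, coefficient = 2
x_2 = 1.5833, f(x_2) = 4.871166, coefficient = 2
x_3 = 1.7500, f(x_3) = 5.754603, coefficient = 2
x_4 = 1.9167, f(x_4) = 6.798260, coefficient = 2
x_5 = 2.0833, f(x_5) = 8.031195, coefficient = 2
x_6 = 2.2500, f(x_6) = 9.487736, coefficient = 2
x_7 = 2.4167, f(x_7) = 11.208436, coefficient = 2
x_8 = 2.5833, f(x_8) = 13.241202, coefficient = 2
x_9 = 2.7500, f(x_9) = 15.642632, coefficient = 2
x_10 = 2.9167, f(x_10) = 18.479586, coefficient = 2
x_11 = 3.0833, f(x_11) = 21.831051, coefficient = 2
x_12 = 3.2500, f(x_12) = 25.790340, coefficient = 1

I ≈ (0.166667/2) × 268.219121 = 22.351593
Exact value: 22.299997
Error: 0.051596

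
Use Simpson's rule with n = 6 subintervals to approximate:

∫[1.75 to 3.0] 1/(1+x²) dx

f(x) = 1/(1+x²)
a = 1.75, b = 3.0, n = 6
h = (b - a)/n = 0.208333

Simpson's rule: (h/3)[f(x₀) + 4f(x₁) + 2f(x₂) + ... + f(xₙ)]

x_0 = 1.7500, f(x_0) = 0.246154, coefficient = 1
x_1 = 1.9583, f(x_1) = 0.206822, coefficient = 4
x_2 = 2.1667, f(x_2) = 0.175610, coefficient = 2
x_3 = 2.3750, f(x_3) = 0.150588, coefficient = 4
x_4 = 2.5833, f(x_4) = 0.130317, coefficient = 2
x_5 = 2.7917, f(x_5) = 0.113722, coefficient = 4
x_6 = 3.0000, f(x_6) = 0.100000, coefficient = 1

I ≈ (0.208333/3) × 2.842535 = 0.197398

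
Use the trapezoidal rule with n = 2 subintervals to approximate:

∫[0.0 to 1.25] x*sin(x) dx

f(x) = x*sin(x)
a = 0.0, b = 1.25, n = 2
h = (b - a)/n = 0.625000

Trapezoidal rule: (h/2)[f(x₀) + 2f(x₁) + 2f(x₂) + ... + f(xₙ)]

x_0 = 0.0000, f(x_0) = 0.000000, coefficient = 1
x_1 = 0.6250, f(x_1) = 0.365686, coefficient = 2
x_2 = 1.2500, f(x_2) = 1.186231, coefficient = 1

I ≈ (0.625000/2) × 1.917602 = 0.599251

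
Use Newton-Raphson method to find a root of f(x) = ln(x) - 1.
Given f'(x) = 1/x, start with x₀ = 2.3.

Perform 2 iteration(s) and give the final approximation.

f(x) = ln(x) - 1
f'(x) = 1/x
x₀ = 2.3

Newton-Raphson formula: x_{n+1} = x_n - f(x_n)/f'(x_n)

Iteration 1:
  f(2.300000) = -0.167091
  f'(2.300000) = 0.434783
  x_1 = 2.300000 - (-0.167091)/0.434783 = 2.684309
Iteration 2:
  f(2.684309) = -0.012577
  f'(2.684309) = 0.372535
  x_2 = 2.684309 - (-0.012577)/0.372535 = 2.718069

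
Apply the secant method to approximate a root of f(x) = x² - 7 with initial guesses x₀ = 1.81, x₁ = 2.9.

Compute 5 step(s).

f(x) = x² - 7
x₀ = 1.81, x₁ = 2.9

Secant formula: x_{n+1} = x_n - f(x_n)(x_n - x_{n-1})/(f(x_n) - f(x_{n-1}))

Iteration 1:
  f(1.810000) = -3.723900
  f(2.900000) = 1.410000
  x_2 = 2.900000 - 1.410000×(2.900000 - 1.810000)/(1.410000 - (-3.723900))
       = 2.600637
Iteration 2:
  f(2.900000) = 1.410000
  f(2.600637) = -0.236687
  x_3 = 2.600637 - (-0.236687)×(2.600637 - 2.900000)/(-0.236687 - 1.410000)
       = 2.643666
Iteration 3:
  f(2.600637) = -0.236687
  f(2.643666) = -0.011030
  x_4 = 2.643666 - (-0.011030)×(2.643666 - 2.600637)/(-0.011030 - (-0.236687))
       = 2.645769
Iteration 4:
  f(2.643666) = -0.011030
  f(2.645769) = 0.000095
  x_5 = 2.645769 - 0.000095×(2.645769 - 2.643666)/(0.000095 - (-0.011030))
       = 2.645751
Iteration 5:
  f(2.645769) = 0.000095
  f(2.645751) = 0.000000
  x_6 = 2.645751 - 0.000000×(2.645751 - 2.645769)/(0.000000 - 0.000095)
       = 2.645751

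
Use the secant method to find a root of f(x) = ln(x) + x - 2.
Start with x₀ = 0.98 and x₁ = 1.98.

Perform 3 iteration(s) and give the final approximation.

f(x) = ln(x) + x - 2
x₀ = 0.98, x₁ = 1.98

Secant formula: x_{n+1} = x_n - f(x_n)(x_n - x_{n-1})/(f(x_n) - f(x_{n-1}))

Iteration 1:
  f(0.980000) = -1.040203
  f(1.980000) = 0.663097
  x_2 = 1.980000 - 0.663097×(1.980000 - 0.980000)/(0.663097 - (-1.040203))
       = 1.590699
Iteration 2:
  f(1.980000) = 0.663097
  f(1.590699) = 0.054872
  x_3 = 1.590699 - 0.054872×(1.590699 - 1.980000)/(0.054872 - 0.663097)
       = 1.555577
Iteration 3:
  f(1.590699) = 0.054872
  f(1.555577) = -0.002576
  x_4 = 1.555577 - (-0.002576)×(1.555577 - 1.590699)/(-0.002576 - 0.054872)
       = 1.557152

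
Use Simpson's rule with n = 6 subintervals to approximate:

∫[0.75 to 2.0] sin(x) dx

f(x) = sin(x)
a = 0.75, b = 2.0, n = 6
h = (b - a)/n = 0.208333

Simpson's rule: (h/3)[f(x₀) + 4f(x₁) + 2f(x₂) + ... + f(xₙ)]

x_0 = 0.7500, f(x_0) = 0.681639, coefficient = 1
x_1 = 0.9583, f(x_1) = 0.818235, coefficient = 4
x_2 = 1.1667, f(x_2) = 0.919445, coefficient = 2
x_3 = 1.3750, f(x_3) = 0.980893, coefficient = 4
x_4 = 1.5833, f(x_4) = 0.999921, coefficient = 2
x_5 = 1.7917, f(x_5) = 0.975707, coefficient = 4
x_6 = 2.0000, f(x_6) = 0.909297, coefficient = 1

I ≈ (0.208333/3) × 16.529008 = 1.147848
Exact value: 1.147836
Error: 0.000012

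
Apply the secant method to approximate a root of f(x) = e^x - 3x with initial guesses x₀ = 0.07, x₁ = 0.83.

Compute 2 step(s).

f(x) = e^x - 3x
x₀ = 0.07, x₁ = 0.83

Secant formula: x_{n+1} = x_n - f(x_n)(x_n - x_{n-1})/(f(x_n) - f(x_{n-1}))

Iteration 1:
  f(0.070000) = 0.862508
  f(0.830000) = -0.196681
  x_2 = 0.830000 - (-0.196681)×(0.830000 - 0.070000)/(-0.196681 - 0.862508)
       = 0.688875
Iteration 2:
  f(0.830000) = -0.196681
  f(0.688875) = -0.075151
  x_3 = 0.688875 - (-0.075151)×(0.688875 - 0.830000)/(-0.075151 - (-0.196681))
       = 0.601607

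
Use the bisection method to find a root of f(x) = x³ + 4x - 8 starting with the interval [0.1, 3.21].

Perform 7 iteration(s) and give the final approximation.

f(x) = x³ + 4x - 8
Initial interval: [0.1, 3.21]

Iteration 1:
  c_1 = (0.100000 + 3.210000)/2 = 1.655000
  f(c_1) = f(1.655000) = 3.153086
  f(a) × f(c) < 0, new interval: [0.100000, 1.655000]
Iteration 2:
  c_2 = (0.100000 + 1.655000)/2 = 0.877500
  f(c_2) = f(0.877500) = -3.814320
  f(a) × f(c) ≥ 0, new interval: [0.877500, 1.655000]
Iteration 3:
  c_3 = (0.877500 + 1.655000)/2 = 1.266250
  f(c_3) = f(1.266250) = -0.904709
  f(a) × f(c) ≥ 0, new interval: [1.266250, 1.655000]
Iteration 4:
  c_4 = (1.266250 + 1.655000)/2 = 1.460625
  f(c_4) = f(1.460625) = 0.958634
  f(a) × f(c) < 0, new interval: [1.266250, 1.460625]
Iteration 5:
  c_5 = (1.266250 + 1.460625)/2 = 1.363438
  f(c_5) = f(1.363438) = -0.011672
  f(a) × f(c) ≥ 0, new interval: [1.363438, 1.460625]
Iteration 6:
  c_6 = (1.363438 + 1.460625)/2 = 1.412031
  f(c_6) = f(1.412031) = 0.463478
  f(a) × f(c) < 0, new interval: [1.363438, 1.412031]
Iteration 7:
  c_7 = (1.363438 + 1.412031)/2 = 1.387734
  f(c_7) = f(1.387734) = 0.223446
  f(a) × f(c) < 0, new interval: [1.363438, 1.387734]

After 7 iteration(s), the approximation is c_7 = 1.387734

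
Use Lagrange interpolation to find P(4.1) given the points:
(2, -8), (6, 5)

Lagrange interpolation formula:
P(x) = Σ yᵢ × Lᵢ(x)
where Lᵢ(x) = Π_{j≠i} (x - xⱼ)/(xᵢ - xⱼ)

L_0(4.1) = (4.1 - 6)/(2 - 6) = 0.475000
L_1(4.1) = (4.1 - 2)/(6 - 2) = 0.525000

P(4.1) = (-8)×L_0(4.1) + 5×L_1(4.1)
P(4.1) = -1.175000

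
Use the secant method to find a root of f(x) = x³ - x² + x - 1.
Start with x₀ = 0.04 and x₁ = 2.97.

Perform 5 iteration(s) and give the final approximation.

f(x) = x³ - x² + x - 1
x₀ = 0.04, x₁ = 2.97

Secant formula: x_{n+1} = x_n - f(x_n)(x_n - x_{n-1})/(f(x_n) - f(x_{n-1}))

Iteration 1:
  f(0.040000) = -0.961536
  f(2.970000) = 19.347173
  x_2 = 2.970000 - 19.347173×(2.970000 - 0.040000)/(19.347173 - (-0.961536))
       = 0.178724
Iteration 2:
  f(2.970000) = 19.347173
  f(0.178724) = -0.847510
  x_3 = 0.178724 - (-0.847510)×(0.178724 - 2.970000)/(-0.847510 - 19.347173)
       = 0.295865
Iteration 3:
  f(0.178724) = -0.847510
  f(0.295865) = -0.765772
  x_4 = 0.295865 - (-0.765772)×(0.295865 - 0.178724)/(-0.765772 - (-0.847510))
       = 1.393325
Iteration 4:
  f(0.295865) = -0.765772
  f(1.393325) = 1.156910
  x_5 = 1.393325 - 1.156910×(1.393325 - 0.295865)/(1.156910 - (-0.765772))
       = 0.732965
Iteration 5:
  f(1.393325) = 1.156910
  f(0.732965) = -0.410496
  x_6 = 0.732965 - (-0.410496)×(0.732965 - 1.393325)/(-0.410496 - 1.156910)
       = 0.905910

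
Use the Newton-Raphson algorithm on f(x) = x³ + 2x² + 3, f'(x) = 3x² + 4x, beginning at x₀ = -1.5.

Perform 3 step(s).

f(x) = x³ + 2x² + 3
f'(x) = 3x² + 4x
x₀ = -1.5

Newton-Raphson formula: x_{n+1} = x_n - f(x_n)/f'(x_n)

Iteration 1:
  f(-1.500000) = 4.125000
  f'(-1.500000) = 0.750000
  x_1 = -1.500000 - 4.125000/0.750000 = -7.000000
Iteration 2:
  f(-7.000000) = -242.000000
  f'(-7.000000) = 119.000000
  x_2 = -7.000000 - (-242.000000)/119.000000 = -4.966387
Iteration 3:
  f(-4.966387) = -70.165911
  f'(-4.966387) = 54.129440
  x_3 = -4.966387 - (-70.165911)/54.129440 = -3.670125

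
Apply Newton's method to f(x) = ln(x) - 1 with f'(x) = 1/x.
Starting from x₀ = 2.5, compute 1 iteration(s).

f(x) = ln(x) - 1
f'(x) = 1/x
x₀ = 2.5

Newton-Raphson formula: x_{n+1} = x_n - f(x_n)/f'(x_n)

Iteration 1:
  f(2.500000) = -0.083709
  f'(2.500000) = 0.400000
  x_1 = 2.500000 - (-0.083709)/0.400000 = 2.709273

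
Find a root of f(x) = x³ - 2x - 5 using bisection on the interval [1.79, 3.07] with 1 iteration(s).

f(x) = x³ - 2x - 5
Initial interval: [1.79, 3.07]

Iteration 1:
  c_1 = (1.790000 + 3.070000)/2 = 2.430000
  f(c_1) = f(2.430000) = 4.488907
  f(a) × f(c) < 0, new interval: [1.790000, 2.430000]

After 1 iteration(s), the approximation is c_1 = 2.430000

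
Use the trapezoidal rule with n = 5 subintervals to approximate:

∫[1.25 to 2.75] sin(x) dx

f(x) = sin(x)
a = 1.25, b = 2.75, n = 5
h = (b - a)/n = 0.300000

Trapezoidal rule: (h/2)[f(x₀) + 2f(x₁) + 2f(x₂) + ... + f(xₙ)]

x_0 = 1.2500, f(x_0) = 0.948985, coefficient = 1
x_1 = 1.5500, f(x_1) = 0.999784, coefficient = 2
x_2 = 1.8500, f(x_2) = 0.961275, coefficient = 2
x_3 = 2.1500, f(x_3) = 0.836899, coefficient = 2
x_4 = 2.4500, f(x_4) = 0.637765, coefficient = 2
x_5 = 2.7500, f(x_5) = 0.381661, coefficient = 1

I ≈ (0.300000/2) × 8.202091 = 1.230314
Exact value: 1.239625
Error: 0.009311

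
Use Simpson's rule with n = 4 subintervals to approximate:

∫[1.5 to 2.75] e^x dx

f(x) = e^x
a = 1.5, b = 2.75, n = 4
h = (b - a)/n = 0.312500

Simpson's rule: (h/3)[f(x₀) + 4f(x₁) + 2f(x₂) + ... + f(xₙ)]

x_0 = 1.5000, f(x_0) = 4.481689, coefficient = 1
x_1 = 1.8125, f(x_1) = 6.125743, coefficient = 4
x_2 = 2.1250, f(x_2) = 8.372897, coefficient = 2
x_3 = 2.4375, f(x_3) = 11.444394, coefficient = 4
x_4 = 2.7500, f(x_4) = 15.642632, coefficient = 1

I ≈ (0.312500/3) × 107.150662 = 11.161527
Exact value: 11.160943
Error: 0.000585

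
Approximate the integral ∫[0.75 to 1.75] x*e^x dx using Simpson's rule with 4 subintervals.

f(x) = x*e^x
a = 0.75, b = 1.75, n = 4
h = (b - a)/n = 0.250000

Simpson's rule: (h/3)[f(x₀) + 4f(x₁) + 2f(x₂) + ... + f(xₙ)]

x_0 = 0.7500, f(x_0) = 1.587750, coefficient = 1
x_1 = 1.0000, f(x_1) = 2.718282, coefficient = 4
x_2 = 1.2500, f(x_2) = 4.362929, coefficient = 2
x_3 = 1.5000, f(x_3) = 6.722534, coefficient = 4
x_4 = 1.7500, f(x_4) = 10.070555, coefficient = 1

I ≈ (0.250000/3) × 58.147424 = 4.845619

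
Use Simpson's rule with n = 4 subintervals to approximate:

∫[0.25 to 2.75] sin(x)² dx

f(x) = sin(x)²
a = 0.25, b = 2.75, n = 4
h = (b - a)/n = 0.625000

Simpson's rule: (h/3)[f(x₀) + 4f(x₁) + 2f(x₂) + ... + f(xₙ)]

x_0 = 0.2500, f(x_0) = 0.061209, coefficient = 1
x_1 = 0.8750, f(x_1) = 0.589123, coefficient = 4
x_2 = 1.5000, f(x_2) = 0.994996, coefficient = 2
x_3 = 2.1250, f(x_3) = 0.723044, coefficient = 4
x_4 = 2.7500, f(x_4) = 0.145665, coefficient = 1

I ≈ (0.625000/3) × 7.445533 = 1.551153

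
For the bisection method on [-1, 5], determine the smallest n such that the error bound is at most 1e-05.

We need (b-a)/2^n ≤ 1e-05
(5 - (-1))/2^n ≤ 1e-05
6/2^n ≤ 1e-05
2^n ≥ 600000
n ≥ log₂(600000) = 19.19
n ≥ 20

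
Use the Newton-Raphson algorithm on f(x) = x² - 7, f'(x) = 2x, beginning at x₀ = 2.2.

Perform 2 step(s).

f(x) = x² - 7
f'(x) = 2x
x₀ = 2.2

Newton-Raphson formula: x_{n+1} = x_n - f(x_n)/f'(x_n)

Iteration 1:
  f(2.200000) = -2.160000
  f'(2.200000) = 4.400000
  x_1 = 2.200000 - (-2.160000)/4.400000 = 2.690909
Iteration 2:
  f(2.690909) = 0.240992
  f'(2.690909) = 5.381818
  x_2 = 2.690909 - 0.240992/5.381818 = 2.646130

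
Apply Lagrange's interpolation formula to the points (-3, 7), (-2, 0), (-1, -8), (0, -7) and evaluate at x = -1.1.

Lagrange interpolation formula:
P(x) = Σ yᵢ × Lᵢ(x)
where Lᵢ(x) = Π_{j≠i} (x - xⱼ)/(xᵢ - xⱼ)

L_0(-1.1) = (-1.1 - (-2))/(-3 - (-2)) × (-1.1 - (-1))/(-3 - (-1)) × (-1.1 - 0)/(-3 - 0) = -0.016500
L_1(-1.1) = (-1.1 - (-3))/(-2 - (-3)) × (-1.1 - (-1))/(-2 - (-1)) × (-1.1 - 0)/(-2 - 0) = 0.104500
L_2(-1.1) = (-1.1 - (-3))/(-1 - (-3)) × (-1.1 - (-2))/(-1 - (-2)) × (-1.1 - 0)/(-1 - 0) = 0.940500
L_3(-1.1) = (-1.1 - (-3))/(0 - (-3)) × (-1.1 - (-2))/(0 - (-2)) × (-1.1 - (-1))/(0 - (-1)) = -0.028500

P(-1.1) = 7×L_0(-1.1) + 0×L_1(-1.1) + (-8)×L_2(-1.1) + (-7)×L_3(-1.1)
P(-1.1) = -7.440000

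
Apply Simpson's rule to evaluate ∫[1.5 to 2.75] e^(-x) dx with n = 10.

f(x) = e^(-x)
a = 1.5, b = 2.75, n = 10
h = (b - a)/n = 0.125000

Simpson's rule: (h/3)[f(x₀) + 4f(x₁) + 2f(x₂) + ... + f(xₙ)]

x_0 = 1.5000, f(x_0) = 0.223130, coefficient = 1
x_1 = 1.6250, f(x_1) = 0.196912, coefficient = 4
x_2 = 1.7500, f(x_2) = 0.173774, coefficient = 2
x_3 = 1.8750, f(x_3) = 0.153355, coefficient = 4
x_4 = 2.0000, f(x_4) = 0.135335, coefficient = 2
x_5 = 2.1250, f(x_5) = 0.119433, coefficient = 4
x_6 = 2.2500, f(x_6) = 0.105399, coefficient = 2
x_7 = 2.3750, f(x_7) = 0.093014, coefficient = 4
x_8 = 2.5000, f(x_8) = 0.082085, coefficient = 2
x_9 = 2.6250, f(x_9) = 0.072440, coefficient = 4
x_10 = 2.7500, f(x_10) = 0.063928, coefficient = 1

I ≈ (0.125000/3) × 3.820860 = 0.159203
Exact value: 0.159202
Error: 0.000000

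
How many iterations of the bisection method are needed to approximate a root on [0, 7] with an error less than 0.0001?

We need (b-a)/2^n ≤ 0.0001
(7 - 0)/2^n ≤ 0.0001
7/2^n ≤ 0.0001
2^n ≥ 70000
n ≥ log₂(70000) = 16.10
n ≥ 17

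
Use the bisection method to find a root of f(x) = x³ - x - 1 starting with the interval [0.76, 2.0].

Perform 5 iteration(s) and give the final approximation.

f(x) = x³ - x - 1
Initial interval: [0.76, 2.0]

Iteration 1:
  c_1 = (0.760000 + 2.000000)/2 = 1.380000
  f(c_1) = f(1.380000) = 0.248072
  f(a) × f(c) < 0, new interval: [0.760000, 1.380000]
Iteration 2:
  c_2 = (0.760000 + 1.380000)/2 = 1.070000
  f(c_2) = f(1.070000) = -0.844957
  f(a) × f(c) ≥ 0, new interval: [1.070000, 1.380000]
Iteration 3:
  c_3 = (1.070000 + 1.380000)/2 = 1.225000
  f(c_3) = f(1.225000) = -0.386734
  f(a) × f(c) ≥ 0, new interval: [1.225000, 1.380000]
Iteration 4:
  c_4 = (1.225000 + 1.380000)/2 = 1.302500
  f(c_4) = f(1.302500) = -0.092801
  f(a) × f(c) ≥ 0, new interval: [1.302500, 1.380000]
Iteration 5:
  c_5 = (1.302500 + 1.380000)/2 = 1.341250
  f(c_5) = f(1.341250) = 0.071594
  f(a) × f(c) < 0, new interval: [1.302500, 1.341250]

After 5 iteration(s), the approximation is c_5 = 1.341250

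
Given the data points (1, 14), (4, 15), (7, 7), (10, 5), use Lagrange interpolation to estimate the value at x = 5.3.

Lagrange interpolation formula:
P(x) = Σ yᵢ × Lᵢ(x)
where Lᵢ(x) = Π_{j≠i} (x - xⱼ)/(xᵢ - xⱼ)

L_0(5.3) = (5.3 - 4)/(1 - 4) × (5.3 - 7)/(1 - 7) × (5.3 - 10)/(1 - 10) = -0.064117
L_1(5.3) = (5.3 - 1)/(4 - 1) × (5.3 - 7)/(4 - 7) × (5.3 - 10)/(4 - 10) = 0.636241
L_2(5.3) = (5.3 - 1)/(7 - 1) × (5.3 - 4)/(7 - 4) × (5.3 - 10)/(7 - 10) = 0.486537
L_3(5.3) = (5.3 - 1)/(10 - 1) × (5.3 - 4)/(10 - 4) × (5.3 - 7)/(10 - 7) = -0.058660

P(5.3) = 14×L_0(5.3) + 15×L_1(5.3) + 7×L_2(5.3) + 5×L_3(5.3)
P(5.3) = 11.758426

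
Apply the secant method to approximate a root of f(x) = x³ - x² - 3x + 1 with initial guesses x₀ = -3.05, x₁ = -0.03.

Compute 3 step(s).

f(x) = x³ - x² - 3x + 1
x₀ = -3.05, x₁ = -0.03

Secant formula: x_{n+1} = x_n - f(x_n)(x_n - x_{n-1})/(f(x_n) - f(x_{n-1}))

Iteration 1:
  f(-3.050000) = -27.525125
  f(-0.030000) = 1.089073
  x_2 = -0.030000 - 1.089073×(-0.030000 - (-3.050000))/(1.089073 - (-27.525125))
       = -0.144943
Iteration 2:
  f(-0.030000) = 1.089073
  f(-0.144943) = 1.410775
  x_3 = -0.144943 - 1.410775×(-0.144943 - (-0.030000))/(1.410775 - 1.089073)
       = 0.359121
Iteration 3:
  f(-0.144943) = 1.410775
  f(0.359121) = -0.160017
  x_4 = 0.359121 - (-0.160017)×(0.359121 - (-0.144943))/(-0.160017 - 1.410775)
       = 0.307772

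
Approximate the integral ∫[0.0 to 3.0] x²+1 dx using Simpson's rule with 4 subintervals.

f(x) = x²+1
a = 0.0, b = 3.0, n = 4
h = (b - a)/n = 0.750000

Simpson's rule: (h/3)[f(x₀) + 4f(x₁) + 2f(x₂) + ... + f(xₙ)]

x_0 = 0.0000, f(x_0) = 1.000000, coefficient = 1
x_1 = 0.7500, f(x_1) = 1.562500, coefficient = 4
x_2 = 1.5000, f(x_2) = 3.250000, coefficient = 2
x_3 = 2.2500, f(x_3) = 6.062500, coefficient = 4
x_4 = 3.0000, f(x_4) = 10.000000, coefficient = 1

I ≈ (0.750000/3) × 48.000000 = 12.000000
Exact value: 12.000000
Error: 0.000000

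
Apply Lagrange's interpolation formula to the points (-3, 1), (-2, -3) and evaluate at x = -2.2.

Lagrange interpolation formula:
P(x) = Σ yᵢ × Lᵢ(x)
where Lᵢ(x) = Π_{j≠i} (x - xⱼ)/(xᵢ - xⱼ)

L_0(-2.2) = (-2.2 - (-2))/(-3 - (-2)) = 0.200000
L_1(-2.2) = (-2.2 - (-3))/(-2 - (-3)) = 0.800000

P(-2.2) = 1×L_0(-2.2) + (-3)×L_1(-2.2)
P(-2.2) = -2.200000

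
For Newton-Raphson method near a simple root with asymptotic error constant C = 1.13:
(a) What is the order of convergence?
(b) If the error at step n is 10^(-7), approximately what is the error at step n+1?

(a) Newton-Raphson has quadratic (order 2) convergence near simple roots.
    This means |e_{n+1}| ≈ C|e_n|².

(b) With |e_n| = 10^(-7) and C = 1.13:
    |e_{n+1}| ≈ 1.13 × (10^(-7))² = 1.13 × 10^(-14)

(a) 2 (quadratic); (b) |e_{n+1}| ≈ 1.130e-14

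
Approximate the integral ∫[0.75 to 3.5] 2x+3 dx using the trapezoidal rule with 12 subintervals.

f(x) = 2x+3
a = 0.75, b = 3.5, n = 12
h = (b - a)/n = 0.229167

Trapezoidal rule: (h/2)[f(x₀) + 2f(x₁) + 2f(x₂) + ... + f(xₙ)]

x_0 = 0.7500, f(x_0) = 4.500000, coefficient = 1
x_1 = 0.9792, f(x_1) = 4.958333, coefficient = 2
x_2 = 1.2083, f(x_2) = 5.416667, coefficient = 2
x_3 = 1.4375, f(x_3) = 5.875000, coefficient = 2
x_4 = 1.6667, f(x_4) = 6.333333, coefficient = 2
x_5 = 1.8958, f(x_5) = 6.791667, coefficient = 2
x_6 = 2.1250, f(x_6) = 7.250000, coefficient = 2
x_7 = 2.3542, f(x_7) = 7.708333, coefficient = 2
x_8 = 2.5833, f(x_8) = 8.166667, coefficient = 2
x_9 = 2.8125, f(x_9) = 8.625000, coefficient = 2
x_10 = 3.0417, f(x_10) = 9.083333, coefficient = 2
x_11 = 3.2708, f(x_11) = 9.541667, coefficient = 2
x_12 = 3.5000, f(x_12) = 10.000000, coefficient = 1

I ≈ (0.229167/2) × 174.000000 = 19.937500
Exact value: 19.937500
Error: 0.000000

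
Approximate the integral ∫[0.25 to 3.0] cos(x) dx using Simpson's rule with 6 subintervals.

f(x) = cos(x)
a = 0.25, b = 3.0, n = 6
h = (b - a)/n = 0.458333

Simpson's rule: (h/3)[f(x₀) + 4f(x₁) + 2f(x₂) + ... + f(xₙ)]

x_0 = 0.2500, f(x_0) = 0.968912, coefficient = 1
x_1 = 0.7083, f(x_1) = 0.759447, coefficient = 4
x_2 = 1.1667, f(x_2) = 0.393219, coefficient = 2
x_3 = 1.6250, f(x_3) = -0.054177, coefficient = 4
x_4 = 2.0833, f(x_4) = -0.490390, coefficient = 2
x_5 = 2.5417, f(x_5) = -0.825377, coefficient = 4
x_6 = 3.0000, f(x_6) = -0.989992, coefficient = 1

I ≈ (0.458333/3) × -0.695852 = -0.106311
Exact value: -0.106284
Error: 0.000027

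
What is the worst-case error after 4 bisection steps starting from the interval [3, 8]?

Bisection error bound: |error| ≤ (b-a)/2^n
|error| ≤ (8 - 3)/2^4 = 5/2^4
|error| ≤ 0.3125000000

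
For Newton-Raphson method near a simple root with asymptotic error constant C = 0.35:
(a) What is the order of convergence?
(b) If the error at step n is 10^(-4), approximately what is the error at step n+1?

(a) Newton-Raphson has quadratic (order 2) convergence near simple roots.
    This means |e_{n+1}| ≈ C|e_n|².

(b) With |e_n| = 10^(-4) and C = 0.35:
    |e_{n+1}| ≈ 0.35 × (10^(-4))² = 0.35 × 10^(-8)

(a) 2 (quadratic); (b) |e_{n+1}| ≈ 3.500e-09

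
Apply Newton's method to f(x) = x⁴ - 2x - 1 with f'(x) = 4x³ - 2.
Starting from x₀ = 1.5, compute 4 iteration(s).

f(x) = x⁴ - 2x - 1
f'(x) = 4x³ - 2
x₀ = 1.5

Newton-Raphson formula: x_{n+1} = x_n - f(x_n)/f'(x_n)

Iteration 1:
  f(1.500000) = 1.062500
  f'(1.500000) = 11.500000
  x_1 = 1.500000 - 1.062500/11.500000 = 1.407609
Iteration 2:
  f(1.407609) = 0.110579
  f'(1.407609) = 9.155931
  x_2 = 1.407609 - 0.110579/9.155931 = 1.395531
Iteration 3:
  f(1.395531) = 0.001724
  f'(1.395531) = 8.871234
  x_3 = 1.395531 - 0.001724/8.871234 = 1.395337
Iteration 4:
  f(1.395337) = 0.000000
  f'(1.395337) = 8.866692
  x_4 = 1.395337 - 0.000000/8.866692 = 1.395337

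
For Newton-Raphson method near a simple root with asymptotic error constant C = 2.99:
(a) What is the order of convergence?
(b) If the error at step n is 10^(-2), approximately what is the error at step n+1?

(a) Newton-Raphson has quadratic (order 2) convergence near simple roots.
    This means |e_{n+1}| ≈ C|e_n|².

(b) With |e_n| = 10^(-2) and C = 2.99:
    |e_{n+1}| ≈ 2.99 × (10^(-2))² = 2.99 × 10^(-4)

(a) 2 (quadratic); (b) |e_{n+1}| ≈ 2.990e-04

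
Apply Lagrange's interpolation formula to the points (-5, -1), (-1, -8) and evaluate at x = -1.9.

Lagrange interpolation formula:
P(x) = Σ yᵢ × Lᵢ(x)
where Lᵢ(x) = Π_{j≠i} (x - xⱼ)/(xᵢ - xⱼ)

L_0(-1.9) = (-1.9 - (-1))/(-5 - (-1)) = 0.225000
L_1(-1.9) = (-1.9 - (-5))/(-1 - (-5)) = 0.775000

P(-1.9) = (-1)×L_0(-1.9) + (-8)×L_1(-1.9)
P(-1.9) = -6.425000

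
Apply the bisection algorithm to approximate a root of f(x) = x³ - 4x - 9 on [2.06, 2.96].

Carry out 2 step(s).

f(x) = x³ - 4x - 9
Initial interval: [2.06, 2.96]

Iteration 1:
  c_1 = (2.060000 + 2.960000)/2 = 2.510000
  f(c_1) = f(2.510000) = -3.226749
  f(a) × f(c) ≥ 0, new interval: [2.510000, 2.960000]
Iteration 2:
  c_2 = (2.510000 + 2.960000)/2 = 2.735000
  f(c_2) = f(2.735000) = 0.518415
  f(a) × f(c) < 0, new interval: [2.510000, 2.735000]

After 2 iteration(s), the approximation is c_2 = 2.735000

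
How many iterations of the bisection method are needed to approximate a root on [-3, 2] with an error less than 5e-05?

We need (b-a)/2^n ≤ 5e-05
(2 - (-3))/2^n ≤ 5e-05
5/2^n ≤ 5e-05
2^n ≥ 100000
n ≥ log₂(100000) = 16.61
n ≥ 17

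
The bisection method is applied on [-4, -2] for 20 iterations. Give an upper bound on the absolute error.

Bisection error bound: |error| ≤ (b-a)/2^n
|error| ≤ (-2 - (-4))/2^20 = 2/2^20
|error| ≤ 0.0000019073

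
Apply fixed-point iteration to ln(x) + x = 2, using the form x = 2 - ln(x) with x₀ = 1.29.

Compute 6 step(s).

Equation: ln(x) + x = 2
Fixed-point form: x = 2 - ln(x)
x₀ = 1.29

x_1 = g(1.290000) = 1.745358
x_2 = g(1.745358) = 1.443040
x_3 = g(1.443040) = 1.633248
x_4 = g(1.633248) = 1.509430
x_5 = g(1.509430) = 1.588268
x_6 = g(1.588268) = 1.537356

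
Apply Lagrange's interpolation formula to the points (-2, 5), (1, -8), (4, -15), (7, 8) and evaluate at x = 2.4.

Lagrange interpolation formula:
P(x) = Σ yᵢ × Lᵢ(x)
where Lᵢ(x) = Π_{j≠i} (x - xⱼ)/(xᵢ - xⱼ)

L_0(2.4) = (2.4 - 1)/(-2 - 1) × (2.4 - 4)/(-2 - 4) × (2.4 - 7)/(-2 - 7) = -0.063605
L_1(2.4) = (2.4 - (-2))/(1 - (-2)) × (2.4 - 4)/(1 - 4) × (2.4 - 7)/(1 - 7) = 0.599704
L_2(2.4) = (2.4 - (-2))/(4 - (-2)) × (2.4 - 1)/(4 - 1) × (2.4 - 7)/(4 - 7) = 0.524741
L_3(2.4) = (2.4 - (-2))/(7 - (-2)) × (2.4 - 1)/(7 - 1) × (2.4 - 4)/(7 - 4) = -0.060840

P(2.4) = 5×L_0(2.4) + (-8)×L_1(2.4) + (-15)×L_2(2.4) + 8×L_3(2.4)
P(2.4) = -13.473481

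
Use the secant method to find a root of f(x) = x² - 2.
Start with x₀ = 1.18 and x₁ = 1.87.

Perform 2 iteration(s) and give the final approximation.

f(x) = x² - 2
x₀ = 1.18, x₁ = 1.87

Secant formula: x_{n+1} = x_n - f(x_n)(x_n - x_{n-1})/(f(x_n) - f(x_{n-1}))

Iteration 1:
  f(1.180000) = -0.607600
  f(1.870000) = 1.496900
  x_2 = 1.870000 - 1.496900×(1.870000 - 1.180000)/(1.496900 - (-0.607600))
       = 1.379213
Iteration 2:
  f(1.870000) = 1.496900
  f(1.379213) = -0.097771
  x_3 = 1.379213 - (-0.097771)×(1.379213 - 1.870000)/(-0.097771 - 1.496900)
       = 1.409304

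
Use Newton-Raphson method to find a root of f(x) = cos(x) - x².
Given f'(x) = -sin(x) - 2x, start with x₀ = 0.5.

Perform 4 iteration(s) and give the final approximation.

f(x) = cos(x) - x²
f'(x) = -sin(x) - 2x
x₀ = 0.5

Newton-Raphson formula: x_{n+1} = x_n - f(x_n)/f'(x_n)

Iteration 1:
  f(0.500000) = 0.627583
  f'(0.500000) = -1.479426
  x_1 = 0.500000 - 0.627583/(-1.479426) = 0.924207
Iteration 2:
  f(0.924207) = -0.251691
  f'(0.924207) = -2.646557
  x_2 = 0.924207 - (-0.251691)/(-2.646557) = 0.829106
Iteration 3:
  f(0.829106) = -0.011881
  f'(0.829106) = -2.395539
  x_3 = 0.829106 - (-0.011881)/(-2.395539) = 0.824146
Iteration 4:
  f(0.824146) = -0.000033
  f'(0.824146) = -2.382260
  x_4 = 0.824146 - (-0.000033)/(-2.382260) = 0.824132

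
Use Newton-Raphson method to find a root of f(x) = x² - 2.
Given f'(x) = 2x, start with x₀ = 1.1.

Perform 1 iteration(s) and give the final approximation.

f(x) = x² - 2
f'(x) = 2x
x₀ = 1.1

Newton-Raphson formula: x_{n+1} = x_n - f(x_n)/f'(x_n)

Iteration 1:
  f(1.100000) = -0.790000
  f'(1.100000) = 2.200000
  x_1 = 1.100000 - (-0.790000)/2.200000 = 1.459091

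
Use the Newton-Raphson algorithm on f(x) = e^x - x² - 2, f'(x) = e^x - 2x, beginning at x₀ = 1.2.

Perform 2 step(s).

f(x) = e^x - x² - 2
f'(x) = e^x - 2x
x₀ = 1.2

Newton-Raphson formula: x_{n+1} = x_n - f(x_n)/f'(x_n)

Iteration 1:
  f(1.200000) = -0.119883
  f'(1.200000) = 0.920117
  x_1 = 1.200000 - (-0.119883)/0.920117 = 1.330291
Iteration 2:
  f(1.330291) = 0.012470
  f'(1.330291) = 1.121562
  x_2 = 1.330291 - 0.012470/1.121562 = 1.319173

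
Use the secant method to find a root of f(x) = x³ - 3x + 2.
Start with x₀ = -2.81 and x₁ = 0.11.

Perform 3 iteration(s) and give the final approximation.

f(x) = x³ - 3x + 2
x₀ = -2.81, x₁ = 0.11

Secant formula: x_{n+1} = x_n - f(x_n)(x_n - x_{n-1})/(f(x_n) - f(x_{n-1}))

Iteration 1:
  f(-2.810000) = -11.758041
  f(0.110000) = 1.671331
  x_2 = 0.110000 - 1.671331×(0.110000 - (-2.810000))/(1.671331 - (-11.758041))
       = -0.253404
Iteration 2:
  f(0.110000) = 1.671331
  f(-0.253404) = 2.743940
  x_3 = -0.253404 - 2.743940×(-0.253404 - 0.110000)/(2.743940 - 1.671331)
       = 0.676253
Iteration 3:
  f(-0.253404) = 2.743940
  f(0.676253) = 0.280503
  x_4 = 0.676253 - 0.280503×(0.676253 - (-0.253404))/(0.280503 - 2.743940)
       = 0.782110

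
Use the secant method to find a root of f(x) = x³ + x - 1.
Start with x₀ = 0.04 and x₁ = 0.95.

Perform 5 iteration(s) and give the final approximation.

f(x) = x³ + x - 1
x₀ = 0.04, x₁ = 0.95

Secant formula: x_{n+1} = x_n - f(x_n)(x_n - x_{n-1})/(f(x_n) - f(x_{n-1}))

Iteration 1:
  f(0.040000) = -0.959936
  f(0.950000) = 0.807375
  x_2 = 0.950000 - 0.807375×(0.950000 - 0.040000)/(0.807375 - (-0.959936))
       = 0.534277
Iteration 2:
  f(0.950000) = 0.807375
  f(0.534277) = -0.313212
  x_3 = 0.534277 - (-0.313212)×(0.534277 - 0.950000)/(-0.313212 - 0.807375)
       = 0.650475
Iteration 3:
  f(0.534277) = -0.313212
  f(0.650475) = -0.074298
  x_4 = 0.650475 - (-0.074298)×(0.650475 - 0.534277)/(-0.074298 - (-0.313212))
       = 0.686610
Iteration 4:
  f(0.650475) = -0.074298
  f(0.686610) = 0.010301
  x_5 = 0.686610 - 0.010301×(0.686610 - 0.650475)/(0.010301 - (-0.074298))
       = 0.682210
Iteration 5:
  f(0.686610) = 0.010301
  f(0.682210) = -0.000282
  x_6 = 0.682210 - (-0.000282)×(0.682210 - 0.686610)/(-0.000282 - 0.010301)
       = 0.682327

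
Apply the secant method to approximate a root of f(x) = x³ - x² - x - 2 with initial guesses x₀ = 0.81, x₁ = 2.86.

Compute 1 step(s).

f(x) = x³ - x² - x - 2
x₀ = 0.81, x₁ = 2.86

Secant formula: x_{n+1} = x_n - f(x_n)(x_n - x_{n-1})/(f(x_n) - f(x_{n-1}))

Iteration 1:
  f(0.810000) = -2.934659
  f(2.860000) = 10.354056
  x_2 = 2.860000 - 10.354056×(2.860000 - 0.810000)/(10.354056 - (-2.934659))
       = 1.262719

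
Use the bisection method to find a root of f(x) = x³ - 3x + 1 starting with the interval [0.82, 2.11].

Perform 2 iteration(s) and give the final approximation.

f(x) = x³ - 3x + 1
Initial interval: [0.82, 2.11]

Iteration 1:
  c_1 = (0.820000 + 2.110000)/2 = 1.465000
  f(c_1) = f(1.465000) = -0.250780
  f(a) × f(c) ≥ 0, new interval: [1.465000, 2.110000]
Iteration 2:
  c_2 = (1.465000 + 2.110000)/2 = 1.787500
  f(c_2) = f(1.787500) = 1.348842
  f(a) × f(c) < 0, new interval: [1.465000, 1.787500]

After 2 iteration(s), the approximation is c_2 = 1.787500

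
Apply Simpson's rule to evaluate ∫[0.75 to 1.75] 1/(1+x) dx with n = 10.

f(x) = 1/(1+x)
a = 0.75, b = 1.75, n = 10
h = (b - a)/n = 0.100000

Simpson's rule: (h/3)[f(x₀) + 4f(x₁) + 2f(x₂) + ... + f(xₙ)]

x_0 = 0.7500, f(x_0) = 0.571429, coefficient = 1
x_1 = 0.8500, f(x_1) = 0.540541, coefficient = 4
x_2 = 0.9500, f(x_2) = 0.512821, coefficient = 2
x_3 = 1.0500, f(x_3) = 0.487805, coefficient = 4
x_4 = 1.1500, f(x_4) = 0.465116, coefficient = 2
x_5 = 1.2500, f(x_5) = 0.444444, coefficient = 4
x_6 = 1.3500, f(x_6) = 0.425532, coefficient = 2
x_7 = 1.4500, f(x_7) = 0.408163, coefficient = 4
x_8 = 1.5500, f(x_8) = 0.392157, coefficient = 2
x_9 = 1.6500, f(x_9) = 0.377358, coefficient = 4
x_10 = 1.7500, f(x_10) = 0.363636, coefficient = 1

I ≈ (0.100000/3) × 13.559563 = 0.451985
Exact value: 0.451985
Error: 0.000000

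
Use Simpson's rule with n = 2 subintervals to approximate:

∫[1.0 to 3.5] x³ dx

f(x) = x³
a = 1.0, b = 3.5, n = 2
h = (b - a)/n = 1.250000

Simpson's rule: (h/3)[f(x₀) + 4f(x₁) + 2f(x₂) + ... + f(xₙ)]

x_0 = 1.0000, f(x_0) = 1.000000, coefficient = 1
x_1 = 2.2500, f(x_1) = 11.390625, coefficient = 4
x_2 = 3.5000, f(x_2) = 42.875000, coefficient = 1

I ≈ (1.250000/3) × 89.437500 = 37.265625
Exact value: 37.265625
Error: 0.000000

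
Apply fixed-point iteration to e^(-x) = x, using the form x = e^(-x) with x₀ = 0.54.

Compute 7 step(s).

Equation: e^(-x) = x
Fixed-point form: x = e^(-x)
x₀ = 0.54

x_1 = g(0.540000) = 0.582748
x_2 = g(0.582748) = 0.558362
x_3 = g(0.558362) = 0.572146
x_4 = g(0.572146) = 0.564313
x_5 = g(0.564313) = 0.568751
x_6 = g(0.568751) = 0.566232
x_7 = g(0.566232) = 0.567660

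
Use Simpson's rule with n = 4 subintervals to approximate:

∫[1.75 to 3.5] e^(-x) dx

f(x) = e^(-x)
a = 1.75, b = 3.5, n = 4
h = (b - a)/n = 0.437500

Simpson's rule: (h/3)[f(x₀) + 4f(x₁) + 2f(x₂) + ... + f(xₙ)]

x_0 = 1.7500, f(x_0) = 0.173774, coefficient = 1
x_1 = 2.1875, f(x_1) = 0.112197, coefficient = 4
x_2 = 2.6250, f(x_2) = 0.072440, coefficient = 2
x_3 = 3.0625, f(x_3) = 0.046771, coefficient = 4
x_4 = 3.5000, f(x_4) = 0.030197, coefficient = 1

I ≈ (0.437500/3) × 0.984721 = 0.143605
Exact value: 0.143577
Error: 0.000029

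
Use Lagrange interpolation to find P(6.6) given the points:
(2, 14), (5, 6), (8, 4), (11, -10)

Lagrange interpolation formula:
P(x) = Σ yᵢ × Lᵢ(x)
where Lᵢ(x) = Π_{j≠i} (x - xⱼ)/(xᵢ - xⱼ)

L_0(6.6) = (6.6 - 5)/(2 - 5) × (6.6 - 8)/(2 - 8) × (6.6 - 11)/(2 - 11) = -0.060840
L_1(6.6) = (6.6 - 2)/(5 - 2) × (6.6 - 8)/(5 - 8) × (6.6 - 11)/(5 - 11) = 0.524741
L_2(6.6) = (6.6 - 2)/(8 - 2) × (6.6 - 5)/(8 - 5) × (6.6 - 11)/(8 - 11) = 0.599704
L_3(6.6) = (6.6 - 2)/(11 - 2) × (6.6 - 5)/(11 - 5) × (6.6 - 8)/(11 - 8) = -0.063605

P(6.6) = 14×L_0(6.6) + 6×L_1(6.6) + 4×L_2(6.6) + (-10)×L_3(6.6)
P(6.6) = 5.331556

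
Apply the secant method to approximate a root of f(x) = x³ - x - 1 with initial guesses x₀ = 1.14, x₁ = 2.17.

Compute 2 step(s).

f(x) = x³ - x - 1
x₀ = 1.14, x₁ = 2.17

Secant formula: x_{n+1} = x_n - f(x_n)(x_n - x_{n-1})/(f(x_n) - f(x_{n-1}))

Iteration 1:
  f(1.140000) = -0.658456
  f(2.170000) = 7.048313
  x_2 = 2.170000 - 7.048313×(2.170000 - 1.140000)/(7.048313 - (-0.658456))
       = 1.228002
Iteration 2:
  f(2.170000) = 7.048313
  f(1.228002) = -0.376189
  x_3 = 1.228002 - (-0.376189)×(1.228002 - 2.170000)/(-0.376189 - 7.048313)
       = 1.275732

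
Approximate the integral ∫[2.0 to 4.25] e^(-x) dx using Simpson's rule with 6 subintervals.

f(x) = e^(-x)
a = 2.0, b = 4.25, n = 6
h = (b - a)/n = 0.375000

Simpson's rule: (h/3)[f(x₀) + 4f(x₁) + 2f(x₂) + ... + f(xₙ)]

x_0 = 2.0000, f(x_0) = 0.135335, coefficient = 1
x_1 = 2.3750, f(x_1) = 0.093014, coefficient = 4
x_2 = 2.7500, f(x_2) = 0.063928, coefficient = 2
x_3 = 3.1250, f(x_3) = 0.043937, coefficient = 4
x_4 = 3.5000, f(x_4) = 0.030197, coefficient = 2
x_5 = 3.8750, f(x_5) = 0.020754, coefficient = 4
x_6 = 4.2500, f(x_6) = 0.014264, coefficient = 1

I ≈ (0.375000/3) × 0.968673 = 0.121084
Exact value: 0.121071
Error: 0.000013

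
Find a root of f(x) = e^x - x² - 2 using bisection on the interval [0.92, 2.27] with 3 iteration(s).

f(x) = e^x - x² - 2
Initial interval: [0.92, 2.27]

Iteration 1:
  c_1 = (0.920000 + 2.270000)/2 = 1.595000
  f(c_1) = f(1.595000) = 0.384304
  f(a) × f(c) < 0, new interval: [0.920000, 1.595000]
Iteration 2:
  c_2 = (0.920000 + 1.595000)/2 = 1.257500
  f(c_2) = f(1.257500) = -0.064687
  f(a) × f(c) ≥ 0, new interval: [1.257500, 1.595000]
Iteration 3:
  c_3 = (1.257500 + 1.595000)/2 = 1.426250
  f(c_3) = f(1.426250) = 0.128869
  f(a) × f(c) < 0, new interval: [1.257500, 1.426250]

After 3 iteration(s), the approximation is c_3 = 1.426250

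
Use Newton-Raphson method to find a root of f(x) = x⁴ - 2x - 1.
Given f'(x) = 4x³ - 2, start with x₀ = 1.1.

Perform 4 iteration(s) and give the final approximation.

f(x) = x⁴ - 2x - 1
f'(x) = 4x³ - 2
x₀ = 1.1

Newton-Raphson formula: x_{n+1} = x_n - f(x_n)/f'(x_n)

Iteration 1:
  f(1.100000) = -1.735900
  f'(1.100000) = 3.324000
  x_1 = 1.100000 - (-1.735900)/3.324000 = 1.622232
Iteration 2:
  f(1.622232) = 2.681051
  f'(1.622232) = 15.076509
  x_2 = 1.622232 - 2.681051/15.076509 = 1.444403
Iteration 3:
  f(1.444403) = 0.463837
  f'(1.444403) = 10.053820
  x_3 = 1.444403 - 0.463837/10.053820 = 1.398267
Iteration 4:
  f(1.398267) = 0.026081
  f'(1.398267) = 8.935293
  x_4 = 1.398267 - 0.026081/8.935293 = 1.395348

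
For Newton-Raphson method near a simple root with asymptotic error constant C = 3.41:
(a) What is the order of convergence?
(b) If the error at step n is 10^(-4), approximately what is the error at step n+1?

(a) Newton-Raphson has quadratic (order 2) convergence near simple roots.
    This means |e_{n+1}| ≈ C|e_n|².

(b) With |e_n| = 10^(-4) and C = 3.41:
    |e_{n+1}| ≈ 3.41 × (10^(-4))² = 3.41 × 10^(-8)

(a) 2 (quadratic); (b) |e_{n+1}| ≈ 3.410e-08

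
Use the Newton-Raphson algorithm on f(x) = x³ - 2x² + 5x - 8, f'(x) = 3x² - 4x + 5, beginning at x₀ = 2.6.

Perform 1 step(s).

f(x) = x³ - 2x² + 5x - 8
f'(x) = 3x² - 4x + 5
x₀ = 2.6

Newton-Raphson formula: x_{n+1} = x_n - f(x_n)/f'(x_n)

Iteration 1:
  f(2.600000) = 9.056000
  f'(2.600000) = 14.880000
  x_1 = 2.600000 - 9.056000/14.880000 = 1.991398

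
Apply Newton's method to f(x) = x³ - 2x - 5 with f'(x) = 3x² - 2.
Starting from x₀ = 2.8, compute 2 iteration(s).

f(x) = x³ - 2x - 5
f'(x) = 3x² - 2
x₀ = 2.8

Newton-Raphson formula: x_{n+1} = x_n - f(x_n)/f'(x_n)

Iteration 1:
  f(2.800000) = 11.352000
  f'(2.800000) = 21.520000
  x_1 = 2.800000 - 11.352000/21.520000 = 2.272491
Iteration 2:
  f(2.272491) = 2.190647
  f'(2.272491) = 13.492642
  x_2 = 2.272491 - 2.190647/13.492642 = 2.110132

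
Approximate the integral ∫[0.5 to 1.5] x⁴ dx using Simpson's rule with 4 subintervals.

f(x) = x⁴
a = 0.5, b = 1.5, n = 4
h = (b - a)/n = 0.250000

Simpson's rule: (h/3)[f(x₀) + 4f(x₁) + 2f(x₂) + ... + f(xₙ)]

x_0 = 0.5000, f(x_0) = 0.062500, coefficient = 1
x_1 = 0.7500, f(x_1) = 0.316406, coefficient = 4
x_2 = 1.0000, f(x_2) = 1.000000, coefficient = 2
x_3 = 1.2500, f(x_3) = 2.441406, coefficient = 4
x_4 = 1.5000, f(x_4) = 5.062500, coefficient = 1

I ≈ (0.250000/3) × 18.156250 = 1.513021
Exact value: 1.512500
Error: 0.000521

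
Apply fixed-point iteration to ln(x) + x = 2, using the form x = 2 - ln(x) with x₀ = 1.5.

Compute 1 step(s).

Equation: ln(x) + x = 2
Fixed-point form: x = 2 - ln(x)
x₀ = 1.5

x_1 = g(1.500000) = 1.594535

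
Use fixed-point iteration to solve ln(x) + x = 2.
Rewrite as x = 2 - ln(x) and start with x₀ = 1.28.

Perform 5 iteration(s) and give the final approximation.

Equation: ln(x) + x = 2
Fixed-point form: x = 2 - ln(x)
x₀ = 1.28

x_1 = g(1.280000) = 1.753140
x_2 = g(1.753140) = 1.438592
x_3 = g(1.438592) = 1.636335
x_4 = g(1.636335) = 1.507541
x_5 = g(1.507541) = 1.589520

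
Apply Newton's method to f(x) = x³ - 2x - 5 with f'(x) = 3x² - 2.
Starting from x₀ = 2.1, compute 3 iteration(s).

f(x) = x³ - 2x - 5
f'(x) = 3x² - 2
x₀ = 2.1

Newton-Raphson formula: x_{n+1} = x_n - f(x_n)/f'(x_n)

Iteration 1:
  f(2.100000) = 0.061000
  f'(2.100000) = 11.230000
  x_1 = 2.100000 - 0.061000/11.230000 = 2.094568
Iteration 2:
  f(2.094568) = 0.000186
  f'(2.094568) = 11.161647
  x_2 = 2.094568 - 0.000186/11.161647 = 2.094551
Iteration 3:
  f(2.094551) = 0.000000
  f'(2.094551) = 11.161438
  x_3 = 2.094551 - 0.000000/11.161438 = 2.094551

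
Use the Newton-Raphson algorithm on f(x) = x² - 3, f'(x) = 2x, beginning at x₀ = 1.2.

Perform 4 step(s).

f(x) = x² - 3
f'(x) = 2x
x₀ = 1.2

Newton-Raphson formula: x_{n+1} = x_n - f(x_n)/f'(x_n)

Iteration 1:
  f(1.200000) = -1.560000
  f'(1.200000) = 2.400000
  x_1 = 1.200000 - (-1.560000)/2.400000 = 1.850000
Iteration 2:
  f(1.850000) = 0.422500
  f'(1.850000) = 3.700000
  x_2 = 1.850000 - 0.422500/3.700000 = 1.735811
Iteration 3:
  f(1.735811) = 0.013039
  f'(1.735811) = 3.471622
  x_3 = 1.735811 - 0.013039/3.471622 = 1.732055
Iteration 4:
  f(1.732055) = 0.000014
  f'(1.732055) = 3.464110
  x_4 = 1.732055 - 0.000014/3.464110 = 1.732051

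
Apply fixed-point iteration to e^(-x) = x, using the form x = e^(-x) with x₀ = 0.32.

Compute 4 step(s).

Equation: e^(-x) = x
Fixed-point form: x = e^(-x)
x₀ = 0.32

x_1 = g(0.320000) = 0.726149
x_2 = g(0.726149) = 0.483768
x_3 = g(0.483768) = 0.616456
x_4 = g(0.616456) = 0.539854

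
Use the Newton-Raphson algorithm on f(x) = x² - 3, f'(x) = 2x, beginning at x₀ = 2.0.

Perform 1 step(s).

f(x) = x² - 3
f'(x) = 2x
x₀ = 2.0

Newton-Raphson formula: x_{n+1} = x_n - f(x_n)/f'(x_n)

Iteration 1:
  f(2.000000) = 1.000000
  f'(2.000000) = 4.000000
  x_1 = 2.000000 - 1.000000/4.000000 = 1.750000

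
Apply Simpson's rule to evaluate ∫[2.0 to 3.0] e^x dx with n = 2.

f(x) = e^x
a = 2.0, b = 3.0, n = 2
h = (b - a)/n = 0.500000

Simpson's rule: (h/3)[f(x₀) + 4f(x₁) + 2f(x₂) + ... + f(xₙ)]

x_0 = 2.0000, f(x_0) = 7.389056, coefficient = 1
x_1 = 2.5000, f(x_1) = 12.182494, coefficient = 4
x_2 = 3.0000, f(x_2) = 20.085537, coefficient = 1

I ≈ (0.500000/3) × 76.204569 = 12.700761
Exact value: 12.696481
Error: 0.004281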